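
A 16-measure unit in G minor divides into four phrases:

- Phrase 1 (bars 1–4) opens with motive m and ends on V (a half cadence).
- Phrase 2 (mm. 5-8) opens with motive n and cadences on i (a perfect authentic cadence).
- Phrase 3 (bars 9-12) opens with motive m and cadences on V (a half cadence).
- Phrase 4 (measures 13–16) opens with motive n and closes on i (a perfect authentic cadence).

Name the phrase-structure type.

repeated period

The cadence pattern HC–PAC–HC–PAC is weak–strong twice, and phrases 3–4 restate phrases 1–2: a period heard twice, not a double period (which would end weakly at phrase 2).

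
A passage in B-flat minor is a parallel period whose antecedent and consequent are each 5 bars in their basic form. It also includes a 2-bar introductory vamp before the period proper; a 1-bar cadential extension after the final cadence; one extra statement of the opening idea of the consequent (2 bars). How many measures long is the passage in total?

15 measures

Basic parallel period: 5 + 5 = 10 bars.
10 (basic form) + 2 (introduction) + 1 (cadential extension) + 2 (extra statement) = 15.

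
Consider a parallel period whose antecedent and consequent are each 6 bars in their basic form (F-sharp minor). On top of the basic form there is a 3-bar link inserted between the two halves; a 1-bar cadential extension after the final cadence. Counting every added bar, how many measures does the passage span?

16 measures

Basic parallel period: 6 + 6 = 12 bars.
12 (basic form) + 3 (link) + 1 (cadential extension) = 16.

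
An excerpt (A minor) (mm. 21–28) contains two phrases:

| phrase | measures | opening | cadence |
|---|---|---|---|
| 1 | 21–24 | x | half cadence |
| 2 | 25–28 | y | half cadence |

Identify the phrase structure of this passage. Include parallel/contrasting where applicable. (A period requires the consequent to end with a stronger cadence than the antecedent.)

phrase group

The second phrase closes with a half cadence, which is not stronger than the first phrase's half cadence; without a weak→strong cadential pair there is no antecedent–consequent relationship, so this is a phrase group rather than a period.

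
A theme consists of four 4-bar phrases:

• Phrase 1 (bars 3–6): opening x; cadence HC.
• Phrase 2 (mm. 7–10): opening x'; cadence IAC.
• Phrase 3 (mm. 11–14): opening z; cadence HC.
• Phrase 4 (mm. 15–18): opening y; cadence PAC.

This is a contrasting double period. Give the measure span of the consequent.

measures 11–18

In a double period the first pair of phrases (ending imperfect authentic cadence) is the large antecedent and the second pair (ending perfect authentic cadence) is the large consequent; the consequent is measures 11–18.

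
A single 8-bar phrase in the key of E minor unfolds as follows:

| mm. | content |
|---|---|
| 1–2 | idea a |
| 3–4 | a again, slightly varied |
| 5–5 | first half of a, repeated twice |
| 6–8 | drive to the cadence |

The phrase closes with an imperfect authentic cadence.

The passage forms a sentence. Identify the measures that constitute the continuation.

After the presentation (bars 1–4), the continuation covers the fragmentation through the cadence: mm. 5–8.

measures 5–8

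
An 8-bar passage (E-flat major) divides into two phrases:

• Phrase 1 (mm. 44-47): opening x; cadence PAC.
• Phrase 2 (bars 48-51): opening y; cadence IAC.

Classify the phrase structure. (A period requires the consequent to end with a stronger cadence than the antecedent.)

The second phrase closes with an imperfect authentic cadence, which is not stronger than the first phrase's perfect authentic cadence; without a weak→strong cadential pair there is no antecedent–consequent relationship, so this is a phrase group rather than a period.

phrase group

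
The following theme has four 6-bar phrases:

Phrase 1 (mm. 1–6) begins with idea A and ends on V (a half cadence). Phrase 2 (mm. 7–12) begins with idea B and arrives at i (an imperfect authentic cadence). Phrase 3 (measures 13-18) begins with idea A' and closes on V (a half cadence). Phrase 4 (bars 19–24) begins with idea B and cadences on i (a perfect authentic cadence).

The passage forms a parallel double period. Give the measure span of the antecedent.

measures 1–12

In a double period the first pair of phrases (ending imperfect authentic cadence) is the large antecedent and the second pair (ending perfect authentic cadence) is the large consequent; the antecedent is measures 1–12.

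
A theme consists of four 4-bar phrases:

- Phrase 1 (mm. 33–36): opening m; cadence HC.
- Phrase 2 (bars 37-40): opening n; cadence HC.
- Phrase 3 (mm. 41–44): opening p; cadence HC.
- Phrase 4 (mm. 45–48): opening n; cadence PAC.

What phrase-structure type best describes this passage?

Four phrases in two halves: the first half (mm. 33–40) ends with a half cadence, the second (mm. 41–48) with a perfect authentic cadence — a large antecedent–consequent pair, i.e. a double period.
Phrase 3 begins with different material from phrase 1, making it contrasting.

contrasting double period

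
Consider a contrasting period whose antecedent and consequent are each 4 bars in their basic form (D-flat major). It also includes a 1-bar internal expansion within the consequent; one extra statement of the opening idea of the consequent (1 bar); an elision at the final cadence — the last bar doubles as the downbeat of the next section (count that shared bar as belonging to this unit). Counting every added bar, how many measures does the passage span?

Basic contrasting period: 4 + 4 = 8 bars.
8 (basic form) + 1 (internal expansion) + 1 (extra statement) = 10.
The elision shares a bar with the next section but does not change this unit's count.

10 measures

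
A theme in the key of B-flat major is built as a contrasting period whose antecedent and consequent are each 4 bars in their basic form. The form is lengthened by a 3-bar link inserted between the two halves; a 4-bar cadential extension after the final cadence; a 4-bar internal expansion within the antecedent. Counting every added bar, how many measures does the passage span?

Basic contrasting period: 4 + 4 = 8 bars.
8 (basic form) + 3 (link) + 4 (cadential extension) + 4 (internal expansion) = 19.

19 measures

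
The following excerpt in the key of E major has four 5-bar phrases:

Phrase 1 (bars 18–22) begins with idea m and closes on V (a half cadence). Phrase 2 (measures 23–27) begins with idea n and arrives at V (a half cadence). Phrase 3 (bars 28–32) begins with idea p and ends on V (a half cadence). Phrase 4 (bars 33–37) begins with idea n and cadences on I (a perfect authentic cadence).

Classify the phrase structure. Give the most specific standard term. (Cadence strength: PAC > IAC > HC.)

Four phrases in two halves: the first half (measures 18–27) ends with a half cadence, the second (measures 28-37) with a perfect authentic cadence — a large antecedent–consequent pair, i.e. a double period.
Phrase 3 begins with different material from phrase 1, making it contrasting.

contrasting double period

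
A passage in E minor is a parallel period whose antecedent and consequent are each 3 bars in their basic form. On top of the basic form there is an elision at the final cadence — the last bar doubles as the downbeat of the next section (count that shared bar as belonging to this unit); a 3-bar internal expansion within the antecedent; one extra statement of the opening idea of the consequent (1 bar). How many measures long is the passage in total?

Basic parallel period: 3 + 3 = 6 bars.
6 (basic form) + 3 (internal expansion) + 1 (extra statement) = 10.
The elision shares a bar with the next section but does not change this unit's count.

10 measures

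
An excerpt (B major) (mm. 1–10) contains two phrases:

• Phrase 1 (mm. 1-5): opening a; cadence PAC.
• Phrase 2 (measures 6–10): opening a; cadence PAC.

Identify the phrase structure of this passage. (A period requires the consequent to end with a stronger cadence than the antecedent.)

repeated phrase

Both phrases have the same opening (a) and the same cadence (perfect authentic cadence): the second is a restatement, not a consequent, so this is a repeated phrase rather than a period.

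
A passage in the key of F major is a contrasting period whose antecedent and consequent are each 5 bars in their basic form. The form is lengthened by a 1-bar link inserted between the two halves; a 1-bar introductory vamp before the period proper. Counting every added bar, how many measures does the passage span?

Basic contrasting period: 5 + 5 = 10 bars.
10 (basic form) + 1 (link) + 1 (introduction) = 12.

12 measures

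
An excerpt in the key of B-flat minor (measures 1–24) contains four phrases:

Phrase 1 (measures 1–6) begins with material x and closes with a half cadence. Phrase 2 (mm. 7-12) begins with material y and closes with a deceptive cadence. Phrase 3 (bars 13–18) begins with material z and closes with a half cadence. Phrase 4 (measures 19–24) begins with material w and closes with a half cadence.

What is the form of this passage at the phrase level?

phrase group

Phrase 4 ends with a half cadence, no stronger than phrase 2's deceptive cadence, so the four phrases do not form a double period; nor do phrases 3–4 duplicate 1–2, so it is not a repeated period. With no phrase reaching a conclusive cadence, the passage is a phrase group.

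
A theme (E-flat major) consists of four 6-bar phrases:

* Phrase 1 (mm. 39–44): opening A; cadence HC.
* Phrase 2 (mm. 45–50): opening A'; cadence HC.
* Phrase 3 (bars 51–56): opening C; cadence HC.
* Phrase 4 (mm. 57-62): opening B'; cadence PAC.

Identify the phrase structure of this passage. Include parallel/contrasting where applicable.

contrasting double period

Four phrases in two halves: the first half (measures 39–50) ends with a half cadence, the second (measures 51-62) with a perfect authentic cadence — a large antecedent–consequent pair, i.e. a double period.
Phrase 3 begins with different material from phrase 1, making it contrasting.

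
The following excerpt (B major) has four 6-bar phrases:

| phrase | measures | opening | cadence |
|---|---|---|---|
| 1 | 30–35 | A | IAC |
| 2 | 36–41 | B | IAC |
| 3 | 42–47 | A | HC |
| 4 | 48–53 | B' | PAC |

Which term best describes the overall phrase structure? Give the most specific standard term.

parallel double period

Four phrases in two halves: the first half (bars 30-41) ends with an imperfect authentic cadence, the second (measures 42–53) with a perfect authentic cadence — a large antecedent–consequent pair, i.e. a double period.
Phrase 3 begins with the same material as phrase 1, making it parallel.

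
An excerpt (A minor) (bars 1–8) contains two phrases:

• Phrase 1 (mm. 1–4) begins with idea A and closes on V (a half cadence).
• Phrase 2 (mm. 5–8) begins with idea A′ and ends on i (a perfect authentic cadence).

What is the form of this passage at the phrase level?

Phrase 1 ends with a half cadence (weaker) and phrase 2 with a perfect authentic cadence (stronger): antecedent + consequent = a period.
The two phrases open with the same material (A / A′), so the period is parallel.

parallel period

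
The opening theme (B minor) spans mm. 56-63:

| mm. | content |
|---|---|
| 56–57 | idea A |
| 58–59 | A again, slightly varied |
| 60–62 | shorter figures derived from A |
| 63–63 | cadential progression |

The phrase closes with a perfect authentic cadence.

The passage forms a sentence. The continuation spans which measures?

measures 60–63

After the presentation (mm. 56–59), the continuation covers the fragmentation through the cadence: mm. 60-63.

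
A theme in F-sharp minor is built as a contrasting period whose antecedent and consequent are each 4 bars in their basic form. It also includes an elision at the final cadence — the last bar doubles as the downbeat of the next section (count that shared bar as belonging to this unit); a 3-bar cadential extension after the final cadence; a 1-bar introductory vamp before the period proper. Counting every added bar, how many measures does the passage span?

12 measures

Basic contrasting period: 4 + 4 = 8 bars.
8 (basic form) + 3 (cadential extension) + 1 (introduction) = 12.
The elision shares a bar with the next section but does not change this unit's count.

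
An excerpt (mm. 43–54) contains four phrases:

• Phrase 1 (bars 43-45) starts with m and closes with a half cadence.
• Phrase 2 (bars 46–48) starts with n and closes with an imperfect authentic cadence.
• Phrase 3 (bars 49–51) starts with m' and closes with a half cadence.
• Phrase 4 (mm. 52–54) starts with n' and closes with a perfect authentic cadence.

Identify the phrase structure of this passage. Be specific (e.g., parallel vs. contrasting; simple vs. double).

Four phrases in two halves: the first half (bars 43-48) ends with an imperfect authentic cadence, the second (mm. 49–54) with a perfect authentic cadence — a large antecedent–consequent pair, i.e. a double period.
Phrase 3 begins with the same material as phrase 1, making it parallel.

parallel double period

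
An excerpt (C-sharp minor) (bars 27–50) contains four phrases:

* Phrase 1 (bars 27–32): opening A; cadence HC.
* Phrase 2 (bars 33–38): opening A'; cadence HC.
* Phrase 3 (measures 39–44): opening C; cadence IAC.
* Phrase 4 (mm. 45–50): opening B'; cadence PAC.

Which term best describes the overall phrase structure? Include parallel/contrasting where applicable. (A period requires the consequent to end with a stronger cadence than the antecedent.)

Four phrases in two halves: the first half (bars 27-38) ends with a half cadence, the second (measures 39–50) with a perfect authentic cadence — a large antecedent–consequent pair, i.e. a double period.
Phrase 3 begins with different material from phrase 1, making it contrasting.

contrasting double period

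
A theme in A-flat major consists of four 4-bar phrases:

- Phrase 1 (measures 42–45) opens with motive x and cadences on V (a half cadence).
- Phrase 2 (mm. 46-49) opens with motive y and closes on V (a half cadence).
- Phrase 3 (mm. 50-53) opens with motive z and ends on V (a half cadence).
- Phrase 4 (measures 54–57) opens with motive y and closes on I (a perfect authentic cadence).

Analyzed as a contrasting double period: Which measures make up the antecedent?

measures 42–49

In a double period the four phrases pair into a large antecedent (phrases 1–2, ending half cadence) and a large consequent (phrases 3–4, ending perfect authentic cadence). The antecedent spans mm. 42–49.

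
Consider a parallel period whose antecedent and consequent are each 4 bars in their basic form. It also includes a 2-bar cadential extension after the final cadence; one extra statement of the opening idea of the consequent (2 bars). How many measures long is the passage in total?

12 measures

Basic parallel period: 4 + 4 = 8 bars.
8 (basic form) + 2 (cadential extension) + 2 (extra statement) = 12.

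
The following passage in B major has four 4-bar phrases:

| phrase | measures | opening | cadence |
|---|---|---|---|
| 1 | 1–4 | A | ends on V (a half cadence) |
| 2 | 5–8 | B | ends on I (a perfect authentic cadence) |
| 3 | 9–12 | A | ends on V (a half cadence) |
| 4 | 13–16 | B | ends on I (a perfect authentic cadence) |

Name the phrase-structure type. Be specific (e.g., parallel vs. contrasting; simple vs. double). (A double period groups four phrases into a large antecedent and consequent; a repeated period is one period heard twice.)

repeated period

The cadence pattern HC–PAC–HC–PAC is weak–strong twice, and phrases 3–4 restate phrases 1–2: a period heard twice, not a double period (which would end weakly at phrase 2).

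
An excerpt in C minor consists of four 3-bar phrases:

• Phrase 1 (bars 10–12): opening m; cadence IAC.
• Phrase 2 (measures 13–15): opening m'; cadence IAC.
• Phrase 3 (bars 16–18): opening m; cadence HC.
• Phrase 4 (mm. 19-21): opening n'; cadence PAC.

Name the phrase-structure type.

Four phrases in two halves: the first half (measures 10–15) ends with an imperfect authentic cadence, the second (measures 16-21) with a perfect authentic cadence — a large antecedent–consequent pair, i.e. a double period.
Phrase 3 begins with the same material as phrase 1, making it parallel.

parallel double period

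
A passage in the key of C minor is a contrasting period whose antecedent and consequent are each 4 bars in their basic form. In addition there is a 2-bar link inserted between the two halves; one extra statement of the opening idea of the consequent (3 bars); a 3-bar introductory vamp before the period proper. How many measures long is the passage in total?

16 measures

Basic contrasting period: 4 + 4 = 8 bars.
8 (basic form) + 2 (link) + 3 (extra statement) + 3 (introduction) = 16.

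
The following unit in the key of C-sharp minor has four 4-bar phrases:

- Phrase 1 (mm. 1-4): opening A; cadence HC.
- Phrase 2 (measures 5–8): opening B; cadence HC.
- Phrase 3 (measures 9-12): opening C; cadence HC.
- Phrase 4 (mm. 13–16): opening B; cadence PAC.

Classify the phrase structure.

contrasting double period

Four phrases in two halves: the first half (mm. 1-8) ends with a half cadence, the second (mm. 9–16) with a perfect authentic cadence — a large antecedent–consequent pair, i.e. a double period.
Phrase 3 begins with different material from phrase 1, making it contrasting.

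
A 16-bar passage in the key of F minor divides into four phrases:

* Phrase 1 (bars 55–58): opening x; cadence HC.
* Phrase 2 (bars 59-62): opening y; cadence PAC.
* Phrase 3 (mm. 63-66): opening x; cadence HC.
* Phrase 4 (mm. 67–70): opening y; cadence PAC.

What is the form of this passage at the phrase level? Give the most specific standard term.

repeated period

The cadence pattern HC–PAC–HC–PAC is weak–strong twice, and phrases 3–4 restate phrases 1–2: a period heard twice, not a double period (which would end weakly at phrase 2).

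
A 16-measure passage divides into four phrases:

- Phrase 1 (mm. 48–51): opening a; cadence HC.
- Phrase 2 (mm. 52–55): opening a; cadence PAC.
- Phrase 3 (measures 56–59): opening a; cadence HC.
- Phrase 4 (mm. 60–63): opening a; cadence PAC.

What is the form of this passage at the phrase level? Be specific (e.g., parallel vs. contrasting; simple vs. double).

repeated period

The cadence pattern HC–PAC–HC–PAC is weak–strong twice, and phrases 3–4 restate phrases 1–2: a period heard twice, not a double period (which would end weakly at phrase 2).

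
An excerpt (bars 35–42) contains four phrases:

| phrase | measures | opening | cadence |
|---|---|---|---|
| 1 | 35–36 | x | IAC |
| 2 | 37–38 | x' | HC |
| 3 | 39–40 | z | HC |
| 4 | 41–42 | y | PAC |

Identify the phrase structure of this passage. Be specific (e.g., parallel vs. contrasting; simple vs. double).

Four phrases in two halves: the first half (measures 35–38) ends with a half cadence, the second (mm. 39–42) with a perfect authentic cadence — a large antecedent–consequent pair, i.e. a double period.
Phrase 3 begins with different material from phrase 1, making it contrasting.

contrasting double period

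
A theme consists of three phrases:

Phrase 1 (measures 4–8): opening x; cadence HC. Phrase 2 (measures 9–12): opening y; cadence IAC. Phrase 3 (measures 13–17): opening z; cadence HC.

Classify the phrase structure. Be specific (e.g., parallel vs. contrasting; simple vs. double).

phrase group

The final phrase closes with a half cadence, which is not stronger than the preceding imperfect authentic cadence; the 3 phrases lack an overall antecedent–consequent design and so form a phrase group.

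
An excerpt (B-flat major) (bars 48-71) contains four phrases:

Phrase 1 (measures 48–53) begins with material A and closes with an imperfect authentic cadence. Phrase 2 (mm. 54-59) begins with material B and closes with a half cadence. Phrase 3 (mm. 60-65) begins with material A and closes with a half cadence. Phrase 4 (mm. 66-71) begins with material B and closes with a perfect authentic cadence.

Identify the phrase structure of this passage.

Four phrases in two halves: the first half (bars 48–59) ends with a half cadence, the second (measures 60-71) with a perfect authentic cadence — a large antecedent–consequent pair, i.e. a double period.
Phrase 3 begins with the same material as phrase 1, making it parallel.

parallel double period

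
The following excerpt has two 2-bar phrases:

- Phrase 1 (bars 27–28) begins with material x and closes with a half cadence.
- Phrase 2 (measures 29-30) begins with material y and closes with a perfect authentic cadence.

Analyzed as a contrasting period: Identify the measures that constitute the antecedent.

The antecedent is the phrase ending with the weaker cadence (half cadence, phrase 1) and the consequent the one ending more conclusively (perfect authentic cadence, phrase 2); the antecedent is measures 27–28.

measures 27–28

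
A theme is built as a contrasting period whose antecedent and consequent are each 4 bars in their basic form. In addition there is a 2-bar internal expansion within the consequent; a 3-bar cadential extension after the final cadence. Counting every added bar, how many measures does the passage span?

13 measures

Basic contrasting period: 4 + 4 = 8 bars.
8 (basic form) + 2 (internal expansion) + 3 (cadential extension) = 13.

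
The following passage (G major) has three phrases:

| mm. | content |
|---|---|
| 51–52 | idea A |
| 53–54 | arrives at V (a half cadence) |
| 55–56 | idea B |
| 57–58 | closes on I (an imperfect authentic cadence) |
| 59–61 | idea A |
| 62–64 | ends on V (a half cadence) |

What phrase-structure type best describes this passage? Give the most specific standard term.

The final phrase closes with a half cadence, which is not stronger than the preceding imperfect authentic cadence; the 3 phrases lack an overall antecedent–consequent design and so form a phrase group.

phrase group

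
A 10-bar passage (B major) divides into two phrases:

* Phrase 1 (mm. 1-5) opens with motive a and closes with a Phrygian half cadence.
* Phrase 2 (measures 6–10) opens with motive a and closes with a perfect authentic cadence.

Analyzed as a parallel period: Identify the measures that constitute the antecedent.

The antecedent is the phrase ending with the weaker cadence (Phrygian half cadence, phrase 1) and the consequent the one ending more conclusively (perfect authentic cadence, phrase 2); the antecedent is mm. 1-5.

measures 1–5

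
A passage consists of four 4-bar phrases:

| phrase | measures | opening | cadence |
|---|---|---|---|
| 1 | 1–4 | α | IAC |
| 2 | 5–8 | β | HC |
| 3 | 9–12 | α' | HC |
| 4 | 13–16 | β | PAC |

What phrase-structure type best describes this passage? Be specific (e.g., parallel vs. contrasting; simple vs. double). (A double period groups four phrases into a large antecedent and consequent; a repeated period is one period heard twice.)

parallel double period

Four phrases in two halves: the first half (mm. 1–8) ends with a half cadence, the second (bars 9–16) with a perfect authentic cadence — a large antecedent–consequent pair, i.e. a double period.
Phrase 3 begins with the same material as phrase 1, making it parallel.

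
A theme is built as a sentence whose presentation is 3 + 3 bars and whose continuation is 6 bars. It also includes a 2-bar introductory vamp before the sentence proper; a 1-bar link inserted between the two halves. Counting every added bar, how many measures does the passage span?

Basic sentence: 3 + 3 + 6 = 12 bars.
12 (basic form) + 2 (introduction) + 1 (link) = 15.

15 measures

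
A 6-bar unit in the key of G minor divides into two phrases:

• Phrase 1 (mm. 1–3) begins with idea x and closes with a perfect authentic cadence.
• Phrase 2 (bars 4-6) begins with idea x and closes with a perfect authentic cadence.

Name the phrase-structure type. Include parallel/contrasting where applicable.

repeated phrase

Both phrases have the same opening (x) and the same cadence (perfect authentic cadence): the second is a restatement, not a consequent, so this is a repeated phrase rather than a period.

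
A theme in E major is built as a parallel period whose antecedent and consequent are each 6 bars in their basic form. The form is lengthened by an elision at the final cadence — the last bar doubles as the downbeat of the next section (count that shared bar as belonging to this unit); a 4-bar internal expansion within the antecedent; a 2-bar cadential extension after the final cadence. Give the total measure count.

18 measures

Basic parallel period: 6 + 6 = 12 bars.
12 (basic form) + 4 (internal expansion) + 2 (cadential extension) = 18.
The elision shares a bar with the next section but does not change this unit's count.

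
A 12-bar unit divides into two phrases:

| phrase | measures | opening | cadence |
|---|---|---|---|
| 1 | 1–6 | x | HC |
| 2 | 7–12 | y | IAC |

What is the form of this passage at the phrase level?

Phrase 1 ends with a half cadence (weaker) and phrase 2 with an imperfect authentic cadence (stronger): antecedent + consequent = a period.
The two phrases open with different material (x / y), so the period is contrasting.

contrasting period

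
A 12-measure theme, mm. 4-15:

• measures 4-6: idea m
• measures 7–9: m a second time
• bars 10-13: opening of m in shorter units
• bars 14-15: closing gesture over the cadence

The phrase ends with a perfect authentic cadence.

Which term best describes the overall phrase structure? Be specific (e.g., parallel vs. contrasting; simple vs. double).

Basic idea (measures 4-6) + its repetition (bars 7–9) form the presentation; fragmentation and cadence (bars 10–15) form the continuation — the 12-bar whole is a sentence.

sentence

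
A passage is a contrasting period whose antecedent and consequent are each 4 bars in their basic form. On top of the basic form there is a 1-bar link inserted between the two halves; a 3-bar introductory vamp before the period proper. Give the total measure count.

Basic contrasting period: 4 + 4 = 8 bars.
8 (basic form) + 1 (link) + 3 (introduction) = 12.

12 measures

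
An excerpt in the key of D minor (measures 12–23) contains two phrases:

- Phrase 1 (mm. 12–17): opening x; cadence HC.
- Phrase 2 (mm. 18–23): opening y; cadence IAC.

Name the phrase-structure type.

contrasting period

Phrase 1 ends with a half cadence (weaker) and phrase 2 with an imperfect authentic cadence (stronger): antecedent + consequent = a period.
The two phrases open with different material (x / y), so the period is contrasting.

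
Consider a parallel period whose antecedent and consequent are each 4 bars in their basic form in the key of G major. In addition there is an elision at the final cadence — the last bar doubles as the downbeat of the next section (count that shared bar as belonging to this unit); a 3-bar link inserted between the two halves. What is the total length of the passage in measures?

Basic parallel period: 4 + 4 = 8 bars.
8 (basic form) + 3 (link) = 11.
The elision shares a bar with the next section but does not change this unit's count.

11 measures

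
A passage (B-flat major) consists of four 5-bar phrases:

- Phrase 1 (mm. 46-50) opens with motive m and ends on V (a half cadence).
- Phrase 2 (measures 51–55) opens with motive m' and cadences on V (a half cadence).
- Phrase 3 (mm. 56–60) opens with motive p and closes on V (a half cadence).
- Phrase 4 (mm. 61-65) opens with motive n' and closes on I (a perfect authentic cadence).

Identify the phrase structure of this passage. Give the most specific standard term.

contrasting double period

Four phrases in two halves: the first half (bars 46-55) ends with a half cadence, the second (mm. 56–65) with a perfect authentic cadence — a large antecedent–consequent pair, i.e. a double period.
Phrase 3 begins with different material from phrase 1, making it contrasting.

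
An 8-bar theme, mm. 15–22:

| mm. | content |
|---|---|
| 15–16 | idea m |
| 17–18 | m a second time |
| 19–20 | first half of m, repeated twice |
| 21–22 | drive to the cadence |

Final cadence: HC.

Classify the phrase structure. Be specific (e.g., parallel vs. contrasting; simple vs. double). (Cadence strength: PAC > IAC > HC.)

sentence

Basic idea (bars 15–16) + its repetition (mm. 17–18) form the presentation; fragmentation and cadence (mm. 19–22) form the continuation — the 8-bar whole is a sentence.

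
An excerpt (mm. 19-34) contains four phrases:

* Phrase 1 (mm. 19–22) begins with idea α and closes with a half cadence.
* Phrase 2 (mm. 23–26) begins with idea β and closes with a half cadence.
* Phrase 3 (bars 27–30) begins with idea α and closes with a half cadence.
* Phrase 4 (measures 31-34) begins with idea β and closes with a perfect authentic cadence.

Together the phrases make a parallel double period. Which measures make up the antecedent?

In a double period the first pair of phrases (ending half cadence) is the large antecedent and the second pair (ending perfect authentic cadence) is the large consequent; the antecedent is measures 19–26.

measures 19–26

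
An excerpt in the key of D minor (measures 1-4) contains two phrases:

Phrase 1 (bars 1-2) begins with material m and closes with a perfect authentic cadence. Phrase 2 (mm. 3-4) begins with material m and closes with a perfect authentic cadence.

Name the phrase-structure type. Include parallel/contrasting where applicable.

Both phrases have the same opening (m) and the same cadence (perfect authentic cadence): the second is a restatement, not a consequent, so this is a repeated phrase rather than a period.

repeated phrase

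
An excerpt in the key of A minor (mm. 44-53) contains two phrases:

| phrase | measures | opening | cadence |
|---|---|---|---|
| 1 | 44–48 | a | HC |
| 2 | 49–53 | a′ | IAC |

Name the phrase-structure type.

parallel period

Phrase 1 ends with a half cadence (weaker) and phrase 2 with an imperfect authentic cadence (stronger): antecedent + consequent = a period.
The two phrases open with the same material (a / a′), so the period is parallel.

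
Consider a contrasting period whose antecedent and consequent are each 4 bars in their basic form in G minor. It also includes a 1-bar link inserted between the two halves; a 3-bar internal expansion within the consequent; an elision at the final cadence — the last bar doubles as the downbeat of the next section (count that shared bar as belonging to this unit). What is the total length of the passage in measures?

12 measures

Basic contrasting period: 4 + 4 = 8 bars.
8 (basic form) + 1 (link) + 3 (internal expansion) = 12.
The elision shares a bar with the next section but does not change this unit's count.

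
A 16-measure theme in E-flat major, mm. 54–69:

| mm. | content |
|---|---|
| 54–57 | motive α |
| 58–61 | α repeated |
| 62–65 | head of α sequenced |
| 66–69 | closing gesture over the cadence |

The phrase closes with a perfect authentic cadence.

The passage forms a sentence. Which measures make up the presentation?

The presentation of a sentence is the basic idea (measures 54–57) plus its repetition (measures 58-61); the presentation is therefore bars 54–61.

measures 54–61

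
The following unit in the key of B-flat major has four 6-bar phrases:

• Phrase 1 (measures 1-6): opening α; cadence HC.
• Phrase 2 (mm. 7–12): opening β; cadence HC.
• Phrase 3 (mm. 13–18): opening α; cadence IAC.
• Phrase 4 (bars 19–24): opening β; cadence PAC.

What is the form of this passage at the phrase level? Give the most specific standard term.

Four phrases in two halves: the first half (mm. 1–12) ends with a half cadence, the second (mm. 13–24) with a perfect authentic cadence — a large antecedent–consequent pair, i.e. a double period.
Phrase 3 begins with the same material as phrase 1, making it parallel.

parallel double period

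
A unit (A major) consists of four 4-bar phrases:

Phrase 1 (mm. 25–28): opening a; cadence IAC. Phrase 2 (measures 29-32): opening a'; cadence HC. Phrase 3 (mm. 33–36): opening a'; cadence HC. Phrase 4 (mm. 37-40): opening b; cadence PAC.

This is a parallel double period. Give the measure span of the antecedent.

In a double period the first pair of phrases (ending half cadence) is the large antecedent and the second pair (ending perfect authentic cadence) is the large consequent; the antecedent is measures 25–32.

measures 25–32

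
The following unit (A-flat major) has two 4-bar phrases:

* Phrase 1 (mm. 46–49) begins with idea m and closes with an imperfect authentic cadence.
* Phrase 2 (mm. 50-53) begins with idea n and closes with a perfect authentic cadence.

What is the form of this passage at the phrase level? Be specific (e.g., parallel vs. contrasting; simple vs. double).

contrasting period

Phrase 1 ends with an imperfect authentic cadence (weaker) and phrase 2 with a perfect authentic cadence (stronger): antecedent + consequent = a period.
The two phrases open with different material (m / n), so the period is contrasting.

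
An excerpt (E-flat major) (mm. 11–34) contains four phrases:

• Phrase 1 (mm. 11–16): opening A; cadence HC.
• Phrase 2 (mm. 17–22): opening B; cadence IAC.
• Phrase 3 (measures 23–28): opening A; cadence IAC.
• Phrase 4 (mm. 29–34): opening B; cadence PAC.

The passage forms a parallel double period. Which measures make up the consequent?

measures 23–34

In a double period the first pair of phrases (ending imperfect authentic cadence) is the large antecedent and the second pair (ending perfect authentic cadence) is the large consequent; the consequent is measures 23–34.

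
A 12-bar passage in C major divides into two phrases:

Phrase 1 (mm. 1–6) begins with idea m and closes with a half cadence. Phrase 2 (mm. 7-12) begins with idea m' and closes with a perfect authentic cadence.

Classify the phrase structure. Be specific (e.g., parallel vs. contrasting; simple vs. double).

Phrase 1 ends with a half cadence (weaker) and phrase 2 with a perfect authentic cadence (stronger): antecedent + consequent = a period.
The two phrases open with the same material (m / m'), so the period is parallel.

parallel period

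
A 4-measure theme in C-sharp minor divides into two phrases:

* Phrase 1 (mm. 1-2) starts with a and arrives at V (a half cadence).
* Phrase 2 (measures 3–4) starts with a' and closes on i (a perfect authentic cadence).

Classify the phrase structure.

parallel period

Phrase 1 ends with a half cadence (weaker) and phrase 2 with a perfect authentic cadence (stronger): antecedent + consequent = a period.
The two phrases open with the same material (a / a'), so the period is parallel.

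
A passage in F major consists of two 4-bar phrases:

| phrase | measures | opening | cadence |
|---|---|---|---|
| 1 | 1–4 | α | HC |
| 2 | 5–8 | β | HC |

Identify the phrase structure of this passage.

The second phrase closes with a half cadence, which is not stronger than the first phrase's half cadence; without a weak→strong cadential pair there is no antecedent–consequent relationship, so this is a phrase group rather than a period.

phrase group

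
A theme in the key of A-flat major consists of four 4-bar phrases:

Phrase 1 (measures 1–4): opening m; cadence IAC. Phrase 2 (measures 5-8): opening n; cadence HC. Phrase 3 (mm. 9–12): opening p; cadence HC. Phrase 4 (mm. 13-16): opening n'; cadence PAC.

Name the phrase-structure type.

Four phrases in two halves: the first half (bars 1–8) ends with a half cadence, the second (mm. 9-16) with a perfect authentic cadence — a large antecedent–consequent pair, i.e. a double period.
Phrase 3 begins with different material from phrase 1, making it contrasting.

contrasting double period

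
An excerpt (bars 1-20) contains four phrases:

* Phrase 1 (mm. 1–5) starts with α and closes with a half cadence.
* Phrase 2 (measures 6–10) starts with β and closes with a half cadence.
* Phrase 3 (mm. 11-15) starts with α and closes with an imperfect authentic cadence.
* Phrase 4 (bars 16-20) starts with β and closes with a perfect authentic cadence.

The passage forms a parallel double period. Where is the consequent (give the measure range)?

measures 11–20

In a double period the four phrases pair into a large antecedent (phrases 1–2, ending half cadence) and a large consequent (phrases 3–4, ending perfect authentic cadence). The consequent spans bars 11-20.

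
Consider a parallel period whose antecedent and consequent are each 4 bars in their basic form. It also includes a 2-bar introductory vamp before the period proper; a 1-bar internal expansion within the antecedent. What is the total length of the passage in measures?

Basic parallel period: 4 + 4 = 8 bars.
8 (basic form) + 2 (introduction) + 1 (internal expansion) = 11.

11 measures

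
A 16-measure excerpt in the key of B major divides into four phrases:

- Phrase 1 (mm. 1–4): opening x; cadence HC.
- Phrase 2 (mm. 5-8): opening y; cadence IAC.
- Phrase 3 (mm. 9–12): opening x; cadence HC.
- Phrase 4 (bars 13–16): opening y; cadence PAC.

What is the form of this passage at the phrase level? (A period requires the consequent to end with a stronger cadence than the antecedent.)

parallel double period

Four phrases in two halves: the first half (bars 1–8) ends with an imperfect authentic cadence, the second (mm. 9–16) with a perfect authentic cadence — a large antecedent–consequent pair, i.e. a double period.
Phrase 3 begins with the same material as phrase 1, making it parallel.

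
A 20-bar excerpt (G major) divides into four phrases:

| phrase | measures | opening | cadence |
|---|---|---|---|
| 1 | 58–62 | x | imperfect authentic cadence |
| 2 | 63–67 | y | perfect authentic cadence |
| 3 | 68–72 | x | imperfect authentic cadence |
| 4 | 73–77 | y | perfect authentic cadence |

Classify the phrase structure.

The cadence pattern IAC–PAC–IAC–PAC is weak–strong twice, and phrases 3–4 restate phrases 1–2: a period heard twice, not a double period (which would end weakly at phrase 2).

repeated period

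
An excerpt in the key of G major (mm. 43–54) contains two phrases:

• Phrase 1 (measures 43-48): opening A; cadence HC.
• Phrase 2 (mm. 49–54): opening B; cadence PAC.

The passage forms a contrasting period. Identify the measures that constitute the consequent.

The antecedent is the phrase ending with the weaker cadence (half cadence, phrase 1) and the consequent the one ending more conclusively (perfect authentic cadence, phrase 2); the consequent is mm. 49-54.

measures 49–54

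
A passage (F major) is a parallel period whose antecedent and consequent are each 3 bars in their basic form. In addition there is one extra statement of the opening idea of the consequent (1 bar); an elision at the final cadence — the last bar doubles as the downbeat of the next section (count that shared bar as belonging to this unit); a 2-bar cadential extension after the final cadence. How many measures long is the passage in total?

Basic parallel period: 3 + 3 = 6 bars.
6 (basic form) + 1 (extra statement) + 2 (cadential extension) = 9.
The elision shares a bar with the next section but does not change this unit's count.

9 measures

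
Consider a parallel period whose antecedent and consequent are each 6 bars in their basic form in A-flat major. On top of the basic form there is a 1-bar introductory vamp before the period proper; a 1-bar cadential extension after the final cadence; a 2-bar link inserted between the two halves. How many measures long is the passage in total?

16 measures

Basic parallel period: 6 + 6 = 12 bars.
12 (basic form) + 1 (introduction) + 1 (cadential extension) + 2 (link) = 16.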